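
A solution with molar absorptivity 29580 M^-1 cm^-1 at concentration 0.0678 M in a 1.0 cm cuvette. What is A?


A = epsilon * c * l
A = 29580 * 0.0678 * 1.0
A = 2005.524

2005.524


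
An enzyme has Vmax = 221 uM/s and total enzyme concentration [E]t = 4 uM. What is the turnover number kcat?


kcat = Vmax / [E]t
kcat = 221 / 4
kcat = 55.25 s^-1

55.25 s^-1


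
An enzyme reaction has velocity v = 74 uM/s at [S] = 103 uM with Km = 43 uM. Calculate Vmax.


Vmax = v * (Km + [S]) / [S]
Vmax = 74 * (43 + 103) / 103
Vmax = 104.8932 uM/s

104.8932 uM/s


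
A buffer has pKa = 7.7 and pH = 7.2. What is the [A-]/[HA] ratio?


[A-]/[HA] = 10^(pH - pKa)
= 10^(7.2 - 7.7)
= 0.3162

0.3162


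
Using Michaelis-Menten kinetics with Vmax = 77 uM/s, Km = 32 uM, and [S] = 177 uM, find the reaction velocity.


v = Vmax * [S] / (Km + [S])
v = 77 * 177 / (32 + 177)
v = 65.2105 uM/s

65.2105 uM/s


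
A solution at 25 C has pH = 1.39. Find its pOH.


pOH = 14 - pH
pOH = 14 - 1.39
pOH = 12.61

12.61


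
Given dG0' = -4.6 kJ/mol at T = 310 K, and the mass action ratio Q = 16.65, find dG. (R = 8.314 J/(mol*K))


dG = dG0' + RT * ln(Q) / 1000
dG = -4.6 + 8.314 * 310 * ln(16.65) / 1000
dG = 2.6485 kJ/mol

2.6485 kJ/mol


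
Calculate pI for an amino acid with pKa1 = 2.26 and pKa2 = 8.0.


pI = (pKa1 + pKa2) / 2
pI = (2.26 + 8.0) / 2
pI = 5.13

5.13


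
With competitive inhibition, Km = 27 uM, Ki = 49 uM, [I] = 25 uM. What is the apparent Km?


Km_app = Km * (1 + [I]/Ki)
Km_app = 27 * (1 + 25/49)
Km_app = 40.7755 uM

40.7755 uM


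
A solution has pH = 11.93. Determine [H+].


[H+] = 10^(-pH)
[H+] = 10^(-11.93)
[H+] = 1.175e-12 M

1.175e-12 M


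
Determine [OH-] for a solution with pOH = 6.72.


[OH-] = 10^(-pOH)
[OH-] = 10^(-6.72)
[OH-] = 1.905e-07 M

1.905e-07 M


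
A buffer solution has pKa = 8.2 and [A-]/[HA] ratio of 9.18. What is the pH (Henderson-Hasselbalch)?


pH = pKa + log10([A-]/[HA])
pH = 8.2 + log10(9.18)
pH = 9.1628

9.1628


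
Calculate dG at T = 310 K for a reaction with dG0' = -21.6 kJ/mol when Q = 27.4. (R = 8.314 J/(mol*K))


dG = dG0' + RT * ln(Q) / 1000
dG = -21.6 + 8.314 * 310 * ln(27.4) / 1000
dG = -13.0676 kJ/mol

-13.0676 kJ/mol


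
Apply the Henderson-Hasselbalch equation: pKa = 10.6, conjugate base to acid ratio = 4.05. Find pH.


pH = pKa + log10([A-]/[HA])
pH = 10.6 + log10(4.05)
pH = 11.2075

11.2075


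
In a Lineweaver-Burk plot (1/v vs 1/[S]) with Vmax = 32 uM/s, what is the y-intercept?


y-intercept = 1/Vmax
= 1/32
= 0.0312 s/uM

0.0312 s/uM


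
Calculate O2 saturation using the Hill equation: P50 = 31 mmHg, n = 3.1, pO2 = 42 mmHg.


Y = pO2^n / (P50^n + pO2^n)
Y = 42^3.1 / (31^3.1 + 42^3.1)
Y = 71.94%

71.94%


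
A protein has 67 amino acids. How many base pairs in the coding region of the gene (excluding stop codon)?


Each amino acid = 1 codon = 3 bp
bp = 67 * 3 = 201 bp

201 bp


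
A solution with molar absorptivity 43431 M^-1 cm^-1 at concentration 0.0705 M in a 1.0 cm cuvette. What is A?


A = epsilon * c * l
A = 43431 * 0.0705 * 1.0
A = 3061.8855

3061.8855


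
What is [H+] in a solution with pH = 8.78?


[H+] = 10^(-pH)
[H+] = 10^(-8.78)
[H+] = 1.660e-09 M

1.660e-09 M


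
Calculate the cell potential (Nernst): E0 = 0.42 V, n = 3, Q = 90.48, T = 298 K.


E = E0 - (RT/nF) * ln(Q)
E = 0.42 - (8.314 * 298 / (3 * 96485)) * ln(90.48)
E = 0.3814 V

0.3814 V


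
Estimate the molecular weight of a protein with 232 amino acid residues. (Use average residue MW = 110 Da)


MW = n_residues * 110 Da
MW = 232 * 110
MW = 25520 Da

25520 Da


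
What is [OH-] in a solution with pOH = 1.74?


[OH-] = 10^(-pOH)
[OH-] = 10^(-1.74)
[OH-] = 0.0182 M

0.0182 M


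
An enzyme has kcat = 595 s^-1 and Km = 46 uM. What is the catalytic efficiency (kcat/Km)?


Catalytic efficiency = kcat / Km
= 595 / 46
= 12.9348 uM^-1*s^-1

12.9348 uM^-1*s^-1


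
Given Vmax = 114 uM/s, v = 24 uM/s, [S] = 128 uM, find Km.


Km = [S] * (Vmax - v) / v
Km = 128 * (114 - 24) / 24
Km = 480.0 uM

480.0 uM


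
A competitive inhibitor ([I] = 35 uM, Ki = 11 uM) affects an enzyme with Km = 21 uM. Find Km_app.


Km_app = Km * (1 + [I]/Ki)
Km_app = 21 * (1 + 35/11)
Km_app = 87.8182 uM

87.8182 uM


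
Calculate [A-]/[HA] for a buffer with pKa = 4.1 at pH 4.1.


[A-]/[HA] = 10^(pH - pKa)
= 10^(4.1 - 4.1)
= 1.0

1.0


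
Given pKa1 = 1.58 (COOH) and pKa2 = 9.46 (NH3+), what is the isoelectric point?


pI = (pKa1 + pKa2) / 2
pI = (1.58 + 9.46) / 2
pI = 5.52

5.52


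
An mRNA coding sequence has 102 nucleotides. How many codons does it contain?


codons = nucleotides / 3
codons = 102 / 3 = 34

34


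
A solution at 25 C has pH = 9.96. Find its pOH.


pOH = 14 - pH
pOH = 14 - 9.96
pOH = 4.04

4.04


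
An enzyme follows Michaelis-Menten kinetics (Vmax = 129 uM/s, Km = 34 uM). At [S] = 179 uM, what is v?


v = Vmax * [S] / (Km + [S])
v = 129 * 179 / (34 + 179)
v = 108.4085 uM/s

108.4085 uM/s


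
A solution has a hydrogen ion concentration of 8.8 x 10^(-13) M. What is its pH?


pH = -log10([H+])
pH = -log10(8.8 x 10^(-13))
pH = 12.0555

12.0555


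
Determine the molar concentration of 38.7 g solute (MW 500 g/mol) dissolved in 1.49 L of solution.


C = (mass / MW) / volume
C = (38.7 / 500) / 1.49
C = 0.0519 M

0.0519 M


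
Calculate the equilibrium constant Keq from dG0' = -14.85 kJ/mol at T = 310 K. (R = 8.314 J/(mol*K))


Keq = exp(-dG0 * 1000 / (R * T))
Keq = exp(-(-14.85) * 1000 / (8.314 * 310))
Keq = 317.9056

317.9056


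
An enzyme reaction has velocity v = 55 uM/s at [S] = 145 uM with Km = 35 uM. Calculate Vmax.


Vmax = v * (Km + [S]) / [S]
Vmax = 55 * (35 + 145) / 145
Vmax = 68.2759 uM/s

68.2759 uM/s


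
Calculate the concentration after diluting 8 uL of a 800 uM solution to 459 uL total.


C2 = C1 * V1 / V2
C2 = 800 * 8 / 459
C2 = 13.9434 uM

13.9434 uM


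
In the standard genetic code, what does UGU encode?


Standard genetic code lookup.
Codon UGU -> Cys

Cys


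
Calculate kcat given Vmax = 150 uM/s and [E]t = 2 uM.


kcat = Vmax / [E]t
kcat = 150 / 2
kcat = 75.0 s^-1

75.0 s^-1


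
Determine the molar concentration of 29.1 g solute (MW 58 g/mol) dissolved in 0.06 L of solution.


C = (mass / MW) / volume
C = (29.1 / 58) / 0.06
C = 8.3621 M

8.3621 M


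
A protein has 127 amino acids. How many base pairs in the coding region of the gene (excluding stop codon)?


Each amino acid = 1 codon = 3 bp
bp = 127 * 3 = 381 bp

381 bp


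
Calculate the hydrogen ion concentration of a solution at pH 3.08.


[H+] = 10^(-pH)
[H+] = 10^(-3.08)
[H+] = 8.318e-04 M

8.318e-04 M


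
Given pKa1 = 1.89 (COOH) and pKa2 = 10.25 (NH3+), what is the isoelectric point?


pI = (pKa1 + pKa2) / 2
pI = (1.89 + 10.25) / 2
pI = 6.07

6.07


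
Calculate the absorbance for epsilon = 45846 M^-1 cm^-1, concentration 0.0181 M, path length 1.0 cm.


A = epsilon * c * l
A = 45846 * 0.0181 * 1.0
A = 829.8126

829.8126


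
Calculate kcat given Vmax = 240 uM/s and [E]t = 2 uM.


kcat = Vmax / [E]t
kcat = 240 / 2
kcat = 120.0 s^-1

120.0 s^-1


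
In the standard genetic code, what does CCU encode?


Standard genetic code lookup.
Codon CCU -> Pro

Pro


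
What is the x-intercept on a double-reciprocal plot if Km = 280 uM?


x-intercept = -1/Km
= -1/280
= -0.0036 1/uM

-0.0036 1/uM


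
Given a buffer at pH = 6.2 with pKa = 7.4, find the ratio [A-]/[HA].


[A-]/[HA] = 10^(pH - pKa)
= 10^(6.2 - 7.4)
= 0.0631

0.0631


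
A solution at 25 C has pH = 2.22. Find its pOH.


pOH = 14 - pH
pOH = 14 - 2.22
pOH = 11.78

11.78


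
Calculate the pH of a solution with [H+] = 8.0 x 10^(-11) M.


pH = -log10([H+])
pH = -log10(8.0 x 10^(-11))
pH = 10.0969

10.0969


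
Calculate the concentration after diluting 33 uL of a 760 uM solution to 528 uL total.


C2 = C1 * V1 / V2
C2 = 760 * 33 / 528
C2 = 47.5 uM

47.5 uM


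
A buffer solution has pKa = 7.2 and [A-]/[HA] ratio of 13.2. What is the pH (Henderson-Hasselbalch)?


pH = pKa + log10([A-]/[HA])
pH = 7.2 + log10(13.2)
pH = 8.3206

8.3206


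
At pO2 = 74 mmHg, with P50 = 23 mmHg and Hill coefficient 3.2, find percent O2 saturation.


Y = pO2^n / (P50^n + pO2^n)
Y = 74^3.2 / (23^3.2 + 74^3.2)
Y = 97.68%

97.68%


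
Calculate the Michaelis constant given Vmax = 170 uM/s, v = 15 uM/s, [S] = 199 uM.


Km = [S] * (Vmax - v) / v
Km = 199 * (170 - 15) / 15
Km = 2056.3333 uM

2056.3333 uM


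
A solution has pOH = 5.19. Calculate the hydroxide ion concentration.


[OH-] = 10^(-pOH)
[OH-] = 10^(-5.19)
[OH-] = 6.457e-06 M

6.457e-06 M


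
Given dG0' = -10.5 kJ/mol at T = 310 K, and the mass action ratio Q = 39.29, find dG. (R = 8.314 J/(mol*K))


dG = dG0' + RT * ln(Q) / 1000
dG = -10.5 + 8.314 * 310 * ln(39.29) / 1000
dG = -1.0387 kJ/mol

-1.0387 kJ/mol


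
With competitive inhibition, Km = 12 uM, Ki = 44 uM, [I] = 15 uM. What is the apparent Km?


Km_app = Km * (1 + [I]/Ki)
Km_app = 12 * (1 + 15/44)
Km_app = 16.0909 uM

16.0909 uM


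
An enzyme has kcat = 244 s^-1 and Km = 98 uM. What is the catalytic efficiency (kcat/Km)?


Catalytic efficiency = kcat / Km
= 244 / 98
= 2.4898 uM^-1*s^-1

2.4898 uM^-1*s^-1


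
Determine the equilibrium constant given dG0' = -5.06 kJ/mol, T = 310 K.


Keq = exp(-dG0 * 1000 / (R * T))
Keq = exp(-(-5.06) * 1000 / (8.314 * 310))
Keq = 7.1225

7.1225


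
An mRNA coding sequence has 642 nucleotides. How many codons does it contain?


codons = nucleotides / 3
codons = 642 / 3 = 214

214


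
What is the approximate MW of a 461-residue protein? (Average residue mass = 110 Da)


MW = n_residues * 110 Da
MW = 461 * 110
MW = 50710 Da

50710 Da


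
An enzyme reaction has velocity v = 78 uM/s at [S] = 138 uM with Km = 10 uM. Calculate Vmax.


Vmax = v * (Km + [S]) / [S]
Vmax = 78 * (10 + 138) / 138
Vmax = 83.6522 uM/s

83.6522 uM/s


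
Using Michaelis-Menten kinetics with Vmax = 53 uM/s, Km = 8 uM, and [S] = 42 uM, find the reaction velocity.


v = Vmax * [S] / (Km + [S])
v = 53 * 42 / (8 + 42)
v = 44.52 uM/s

44.52 uM/s


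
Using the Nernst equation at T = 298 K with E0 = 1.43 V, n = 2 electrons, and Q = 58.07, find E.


E = E0 - (RT/nF) * ln(Q)
E = 1.43 - (8.314 * 298 / (2 * 96485)) * ln(58.07)
E = 1.3779 V

1.3779 V


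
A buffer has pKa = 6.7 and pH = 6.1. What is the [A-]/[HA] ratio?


[A-]/[HA] = 10^(pH - pKa)
= 10^(6.1 - 6.7)
= 0.2512

0.2512


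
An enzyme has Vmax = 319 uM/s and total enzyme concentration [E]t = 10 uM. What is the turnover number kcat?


kcat = Vmax / [E]t
kcat = 319 / 10
kcat = 31.9 s^-1

31.9 s^-1


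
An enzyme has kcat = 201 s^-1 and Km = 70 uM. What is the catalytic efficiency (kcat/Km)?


Catalytic efficiency = kcat / Km
= 201 / 70
= 2.8714 uM^-1*s^-1

2.8714 uM^-1*s^-1


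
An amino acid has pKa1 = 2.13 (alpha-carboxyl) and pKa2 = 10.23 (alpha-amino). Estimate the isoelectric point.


pI = (pKa1 + pKa2) / 2
pI = (2.13 + 10.23) / 2
pI = 6.18

6.18


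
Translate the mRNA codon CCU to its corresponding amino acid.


Standard genetic code lookup.
Codon CCU -> Pro

Pro


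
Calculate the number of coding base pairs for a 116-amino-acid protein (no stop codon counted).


Each amino acid = 1 codon = 3 bp
bp = 116 * 3 = 348 bp

348 bp


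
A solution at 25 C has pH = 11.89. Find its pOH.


pOH = 14 - pH
pOH = 14 - 11.89
pOH = 2.11

2.11


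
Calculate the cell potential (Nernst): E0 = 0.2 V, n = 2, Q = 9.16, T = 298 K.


E = E0 - (RT/nF) * ln(Q)
E = 0.2 - (8.314 * 298 / (2 * 96485)) * ln(9.16)
E = 0.1716 V

0.1716 V


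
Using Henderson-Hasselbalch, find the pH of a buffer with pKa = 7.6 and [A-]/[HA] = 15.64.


pH = pKa + log10([A-]/[HA])
pH = 7.6 + log10(15.64)
pH = 8.7942

8.7942


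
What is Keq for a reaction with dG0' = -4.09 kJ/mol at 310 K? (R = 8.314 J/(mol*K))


Keq = exp(-dG0 * 1000 / (R * T))
Keq = exp(-(-4.09) * 1000 / (8.314 * 310))
Keq = 4.8886

4.8886


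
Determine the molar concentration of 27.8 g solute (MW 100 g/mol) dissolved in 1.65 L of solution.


C = (mass / MW) / volume
C = (27.8 / 100) / 1.65
C = 0.1685 M

0.1685 M


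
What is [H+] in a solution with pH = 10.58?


[H+] = 10^(-pH)
[H+] = 10^(-10.58)
[H+] = 2.630e-11 M

2.630e-11 M


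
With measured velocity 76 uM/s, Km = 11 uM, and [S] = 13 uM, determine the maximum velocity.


Vmax = v * (Km + [S]) / [S]
Vmax = 76 * (11 + 13) / 13
Vmax = 140.3077 uM/s

140.3077 uM/s


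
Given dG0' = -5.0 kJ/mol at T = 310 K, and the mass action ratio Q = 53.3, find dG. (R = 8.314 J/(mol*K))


dG = dG0' + RT * ln(Q) / 1000
dG = -5.0 + 8.314 * 310 * ln(53.3) / 1000
dG = 5.2473 kJ/mol

5.2473 kJ/mol


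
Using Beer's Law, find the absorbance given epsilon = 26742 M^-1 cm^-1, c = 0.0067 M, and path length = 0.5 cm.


A = epsilon * c * l
A = 26742 * 0.0067 * 0.5
A = 89.5857

89.5857


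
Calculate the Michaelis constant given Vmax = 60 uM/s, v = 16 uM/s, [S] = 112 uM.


Km = [S] * (Vmax - v) / v
Km = 112 * (60 - 16) / 16
Km = 308.0 uM

308.0 uM


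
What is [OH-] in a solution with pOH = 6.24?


[OH-] = 10^(-pOH)
[OH-] = 10^(-6.24)
[OH-] = 5.754e-07 M

5.754e-07 M


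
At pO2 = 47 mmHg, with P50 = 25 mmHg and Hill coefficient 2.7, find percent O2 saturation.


Y = pO2^n / (P50^n + pO2^n)
Y = 47^2.7 / (25^2.7 + 47^2.7)
Y = 84.61%

84.61%


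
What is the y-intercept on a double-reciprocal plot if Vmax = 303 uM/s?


y-intercept = 1/Vmax
= 1/303
= 0.0033 s/uM

0.0033 s/uM


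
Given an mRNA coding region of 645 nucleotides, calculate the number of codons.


codons = nucleotides / 3
codons = 645 / 3 = 215

215


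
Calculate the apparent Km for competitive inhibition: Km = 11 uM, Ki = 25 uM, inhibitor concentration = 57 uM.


Km_app = Km * (1 + [I]/Ki)
Km_app = 11 * (1 + 57/25)
Km_app = 36.08 uM

36.08 uM


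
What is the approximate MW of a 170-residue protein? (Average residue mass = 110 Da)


MW = n_residues * 110 Da
MW = 170 * 110
MW = 18700 Da

18700 Da


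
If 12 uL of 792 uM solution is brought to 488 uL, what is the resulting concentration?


C2 = C1 * V1 / V2
C2 = 792 * 12 / 488
C2 = 19.4754 uM

19.4754 uM


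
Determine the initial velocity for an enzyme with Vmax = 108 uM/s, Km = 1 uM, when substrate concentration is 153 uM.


v = Vmax * [S] / (Km + [S])
v = 108 * 153 / (1 + 153)
v = 107.2987 uM/s

107.2987 uM/s


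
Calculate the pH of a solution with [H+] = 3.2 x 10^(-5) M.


pH = -log10([H+])
pH = -log10(3.2 x 10^(-5))
pH = 4.4949

4.4949


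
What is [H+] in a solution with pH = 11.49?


[H+] = 10^(-pH)
[H+] = 10^(-11.49)
[H+] = 3.236e-12 M

3.236e-12 M


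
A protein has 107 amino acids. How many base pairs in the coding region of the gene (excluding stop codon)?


Each amino acid = 1 codon = 3 bp
bp = 107 * 3 = 321 bp

321 bp


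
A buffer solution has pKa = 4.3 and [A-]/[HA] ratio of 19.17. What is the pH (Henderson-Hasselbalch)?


pH = pKa + log10([A-]/[HA])
pH = 4.3 + log10(19.17)
pH = 5.5826

5.5826


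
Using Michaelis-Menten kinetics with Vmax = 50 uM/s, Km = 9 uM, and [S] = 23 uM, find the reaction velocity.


v = Vmax * [S] / (Km + [S])
v = 50 * 23 / (9 + 23)
v = 35.9375 uM/s

35.9375 uM/s


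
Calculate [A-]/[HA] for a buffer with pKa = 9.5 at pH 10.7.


[A-]/[HA] = 10^(pH - pKa)
= 10^(10.7 - 9.5)
= 15.8489

15.8489


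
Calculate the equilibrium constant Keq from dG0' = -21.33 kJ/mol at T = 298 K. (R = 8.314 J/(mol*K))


Keq = exp(-dG0 * 1000 / (R * T))
Keq = exp(-(-21.33) * 1000 / (8.314 * 298))
Keq = 5482.0542

5482.0542


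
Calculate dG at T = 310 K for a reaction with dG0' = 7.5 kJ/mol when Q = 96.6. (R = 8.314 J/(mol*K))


dG = dG0' + RT * ln(Q) / 1000
dG = 7.5 + 8.314 * 310 * ln(96.6) / 1000
dG = 19.2799 kJ/mol

19.2799 kJ/mol


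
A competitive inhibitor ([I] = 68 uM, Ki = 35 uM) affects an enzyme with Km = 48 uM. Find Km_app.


Km_app = Km * (1 + [I]/Ki)
Km_app = 48 * (1 + 68/35)
Km_app = 141.2571 uM

141.2571 uM


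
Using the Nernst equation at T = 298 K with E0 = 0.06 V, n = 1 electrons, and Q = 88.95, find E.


E = E0 - (RT/nF) * ln(Q)
E = 0.06 - (8.314 * 298 / (1 * 96485)) * ln(88.95)
E = -0.0552 V

-0.0552 V


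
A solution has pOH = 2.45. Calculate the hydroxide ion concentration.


[OH-] = 10^(-pOH)
[OH-] = 10^(-2.45)
[OH-] = 0.0035 M

0.0035 M


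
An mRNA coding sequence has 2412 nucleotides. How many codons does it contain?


codons = nucleotides / 3
codons = 2412 / 3 = 804

804


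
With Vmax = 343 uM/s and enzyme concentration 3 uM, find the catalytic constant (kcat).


kcat = Vmax / [E]t
kcat = 343 / 3
kcat = 114.3333 s^-1

114.3333 s^-1


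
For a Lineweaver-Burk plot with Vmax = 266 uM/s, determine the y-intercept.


y-intercept = 1/Vmax
= 1/266
= 0.0038 s/uM

0.0038 s/uM


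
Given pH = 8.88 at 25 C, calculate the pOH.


pOH = 14 - pH
pOH = 14 - 8.88
pOH = 5.12

5.12


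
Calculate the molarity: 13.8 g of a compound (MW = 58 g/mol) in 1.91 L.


C = (mass / MW) / volume
C = (13.8 / 58) / 1.91
C = 0.1246 M

0.1246 M


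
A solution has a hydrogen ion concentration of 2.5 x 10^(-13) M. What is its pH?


pH = -log10([H+])
pH = -log10(2.5 x 10^(-13))
pH = 12.6021

12.6021


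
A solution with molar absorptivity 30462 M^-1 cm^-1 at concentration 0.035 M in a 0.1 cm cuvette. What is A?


A = epsilon * c * l
A = 30462 * 0.035 * 0.1
A = 106.617

106.617


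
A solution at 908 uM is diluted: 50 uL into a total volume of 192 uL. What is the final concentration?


C2 = C1 * V1 / V2
C2 = 908 * 50 / 192
C2 = 236.4583 uM

236.4583 uM


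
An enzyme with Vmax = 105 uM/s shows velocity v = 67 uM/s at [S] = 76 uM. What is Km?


Km = [S] * (Vmax - v) / v
Km = 76 * (105 - 67) / 67
Km = 43.1045 uM

43.1045 uM


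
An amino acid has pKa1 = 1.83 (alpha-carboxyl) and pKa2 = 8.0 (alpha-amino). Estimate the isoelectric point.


pI = (pKa1 + pKa2) / 2
pI = (1.83 + 8.0) / 2
pI = 4.915

4.915


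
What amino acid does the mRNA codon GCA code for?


Standard genetic code lookup.
Codon GCA -> Ala

Ala


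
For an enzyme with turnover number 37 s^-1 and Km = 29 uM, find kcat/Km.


Catalytic efficiency = kcat / Km
= 37 / 29
= 1.2759 uM^-1*s^-1

1.2759 uM^-1*s^-1


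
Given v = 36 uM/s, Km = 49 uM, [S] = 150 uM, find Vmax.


Vmax = v * (Km + [S]) / [S]
Vmax = 36 * (49 + 150) / 150
Vmax = 47.76 uM/s

47.76 uM/s


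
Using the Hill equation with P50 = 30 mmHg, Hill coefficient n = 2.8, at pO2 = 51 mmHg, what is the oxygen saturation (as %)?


Y = pO2^n / (P50^n + pO2^n)
Y = 51^2.8 / (30^2.8 + 51^2.8)
Y = 81.54%

81.54%


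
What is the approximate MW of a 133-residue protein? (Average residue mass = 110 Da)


MW = n_residues * 110 Da
MW = 133 * 110
MW = 14630 Da

14630 Da


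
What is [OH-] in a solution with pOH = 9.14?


[OH-] = 10^(-pOH)
[OH-] = 10^(-9.14)
[OH-] = 7.244e-10 M

7.244e-10 M


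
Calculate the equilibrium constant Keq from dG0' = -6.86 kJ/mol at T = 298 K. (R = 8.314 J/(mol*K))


Keq = exp(-dG0 * 1000 / (R * T))
Keq = exp(-(-6.86) * 1000 / (8.314 * 298))
Keq = 15.9401

15.9401


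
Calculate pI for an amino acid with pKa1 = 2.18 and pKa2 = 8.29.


pI = (pKa1 + pKa2) / 2
pI = (2.18 + 8.29) / 2
pI = 5.235

5.235


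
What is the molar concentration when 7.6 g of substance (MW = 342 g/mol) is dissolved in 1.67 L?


C = (mass / MW) / volume
C = (7.6 / 342) / 1.67
C = 0.0133 M

0.0133 M


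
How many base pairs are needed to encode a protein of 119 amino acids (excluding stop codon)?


Each amino acid = 1 codon = 3 bp
bp = 119 * 3 = 357 bp

357 bp


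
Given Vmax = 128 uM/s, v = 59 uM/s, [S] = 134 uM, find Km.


Km = [S] * (Vmax - v) / v
Km = 134 * (128 - 59) / 59
Km = 156.7119 uM

156.7119 uM


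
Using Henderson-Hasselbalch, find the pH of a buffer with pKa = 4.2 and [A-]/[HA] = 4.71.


pH = pKa + log10([A-]/[HA])
pH = 4.2 + log10(4.71)
pH = 4.873

4.873


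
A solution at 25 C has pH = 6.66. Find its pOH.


pOH = 14 - pH
pOH = 14 - 6.66
pOH = 7.34

7.34


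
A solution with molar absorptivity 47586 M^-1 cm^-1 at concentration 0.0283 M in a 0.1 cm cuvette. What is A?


A = epsilon * c * l
A = 47586 * 0.0283 * 0.1
A = 134.6684

134.6684


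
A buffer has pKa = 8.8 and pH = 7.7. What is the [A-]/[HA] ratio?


[A-]/[HA] = 10^(pH - pKa)
= 10^(7.7 - 8.8)
= 0.0794

0.0794


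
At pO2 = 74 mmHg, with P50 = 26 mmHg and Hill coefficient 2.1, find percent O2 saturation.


Y = pO2^n / (P50^n + pO2^n)
Y = 74^2.1 / (26^2.1 + 74^2.1)
Y = 89.99%

89.99%


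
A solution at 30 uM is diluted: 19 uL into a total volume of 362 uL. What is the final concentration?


C2 = C1 * V1 / V2
C2 = 30 * 19 / 362
C2 = 1.5746 uM

1.5746 uM


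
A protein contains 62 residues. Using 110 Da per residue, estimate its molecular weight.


MW = n_residues * 110 Da
MW = 62 * 110
MW = 6820 Da

6820 Da


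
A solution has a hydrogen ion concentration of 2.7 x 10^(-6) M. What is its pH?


pH = -log10([H+])
pH = -log10(2.7 x 10^(-6))
pH = 5.5686

5.5686


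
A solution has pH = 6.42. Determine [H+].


[H+] = 10^(-pH)
[H+] = 10^(-6.42)
[H+] = 3.802e-07 M

3.802e-07 M


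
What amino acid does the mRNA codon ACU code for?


Standard genetic code lookup.
Codon ACU -> Thr

Thr


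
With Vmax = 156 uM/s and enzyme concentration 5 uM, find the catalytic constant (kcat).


kcat = Vmax / [E]t
kcat = 156 / 5
kcat = 31.2 s^-1

31.2 s^-1


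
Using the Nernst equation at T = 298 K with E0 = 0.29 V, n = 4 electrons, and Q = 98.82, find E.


E = E0 - (RT/nF) * ln(Q)
E = 0.29 - (8.314 * 298 / (4 * 96485)) * ln(98.82)
E = 0.2605 V

0.2605 V


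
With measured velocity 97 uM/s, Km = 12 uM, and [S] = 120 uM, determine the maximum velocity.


Vmax = v * (Km + [S]) / [S]
Vmax = 97 * (12 + 120) / 120
Vmax = 106.7 uM/s

106.7 uM/s


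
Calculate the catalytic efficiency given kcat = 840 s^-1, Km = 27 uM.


Catalytic efficiency = kcat / Km
= 840 / 27
= 31.1111 uM^-1*s^-1

31.1111 uM^-1*s^-1


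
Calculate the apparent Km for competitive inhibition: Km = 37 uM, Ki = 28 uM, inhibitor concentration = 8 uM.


Km_app = Km * (1 + [I]/Ki)
Km_app = 37 * (1 + 8/28)
Km_app = 47.5714 uM

47.5714 uM


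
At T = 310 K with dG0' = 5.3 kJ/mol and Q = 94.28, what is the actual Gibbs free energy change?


dG = dG0' + RT * ln(Q) / 1000
dG = 5.3 + 8.314 * 310 * ln(94.28) / 1000
dG = 17.0173 kJ/mol

17.0173 kJ/mol


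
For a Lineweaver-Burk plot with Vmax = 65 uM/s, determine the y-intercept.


y-intercept = 1/Vmax
= 1/65
= 0.0154 s/uM

0.0154 s/uM


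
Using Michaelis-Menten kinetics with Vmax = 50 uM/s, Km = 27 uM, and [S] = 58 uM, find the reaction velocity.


v = Vmax * [S] / (Km + [S])
v = 50 * 58 / (27 + 58)
v = 34.1176 uM/s

34.1176 uM/s


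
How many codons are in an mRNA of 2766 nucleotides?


codons = nucleotides / 3
codons = 2766 / 3 = 922

922


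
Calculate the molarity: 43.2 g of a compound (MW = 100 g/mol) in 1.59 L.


C = (mass / MW) / volume
C = (43.2 / 100) / 1.59
C = 0.2717 M

0.2717 M


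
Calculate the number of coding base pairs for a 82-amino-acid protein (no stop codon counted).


Each amino acid = 1 codon = 3 bp
bp = 82 * 3 = 246 bp

246 bp


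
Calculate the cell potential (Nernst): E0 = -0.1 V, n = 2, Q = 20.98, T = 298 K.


E = E0 - (RT/nF) * ln(Q)
E = -0.1 - (8.314 * 298 / (2 * 96485)) * ln(20.98)
E = -0.1391 V

-0.1391 V


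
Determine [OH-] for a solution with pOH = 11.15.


[OH-] = 10^(-pOH)
[OH-] = 10^(-11.15)
[OH-] = 7.079e-12 M

7.079e-12 M


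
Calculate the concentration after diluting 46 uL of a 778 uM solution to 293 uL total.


C2 = C1 * V1 / V2
C2 = 778 * 46 / 293
C2 = 122.1433 uM

122.1433 uM


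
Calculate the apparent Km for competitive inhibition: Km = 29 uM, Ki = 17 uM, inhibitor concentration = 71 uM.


Km_app = Km * (1 + [I]/Ki)
Km_app = 29 * (1 + 71/17)
Km_app = 150.1176 uM

150.1176 uM


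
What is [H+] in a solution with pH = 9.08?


[H+] = 10^(-pH)
[H+] = 10^(-9.08)
[H+] = 8.318e-10 M

8.318e-10 M


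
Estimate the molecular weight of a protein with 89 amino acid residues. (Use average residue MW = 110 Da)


MW = n_residues * 110 Da
MW = 89 * 110
MW = 9790 Da

9790 Da


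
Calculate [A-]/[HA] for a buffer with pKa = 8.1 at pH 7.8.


[A-]/[HA] = 10^(pH - pKa)
= 10^(7.8 - 8.1)
= 0.5012

0.5012


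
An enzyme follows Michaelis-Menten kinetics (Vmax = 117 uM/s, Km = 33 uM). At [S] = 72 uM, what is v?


v = Vmax * [S] / (Km + [S])
v = 117 * 72 / (33 + 72)
v = 80.2286 uM/s

80.2286 uM/s


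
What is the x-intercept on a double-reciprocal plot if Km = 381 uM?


x-intercept = -1/Km
= -1/381
= -0.0026 1/uM

-0.0026 1/uM


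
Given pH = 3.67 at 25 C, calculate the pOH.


pOH = 14 - pH
pOH = 14 - 3.67
pOH = 10.33

10.33


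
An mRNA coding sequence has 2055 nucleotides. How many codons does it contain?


codons = nucleotides / 3
codons = 2055 / 3 = 685

685


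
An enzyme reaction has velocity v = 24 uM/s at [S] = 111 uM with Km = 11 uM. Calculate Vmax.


Vmax = v * (Km + [S]) / [S]
Vmax = 24 * (11 + 111) / 111
Vmax = 26.3784 uM/s

26.3784 uM/s


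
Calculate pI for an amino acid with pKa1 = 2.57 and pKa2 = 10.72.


pI = (pKa1 + pKa2) / 2
pI = (2.57 + 10.72) / 2
pI = 6.645

6.645


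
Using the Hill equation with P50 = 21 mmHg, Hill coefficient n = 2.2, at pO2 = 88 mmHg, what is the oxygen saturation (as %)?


Y = pO2^n / (P50^n + pO2^n)
Y = 88^2.2 / (21^2.2 + 88^2.2)
Y = 95.9%

95.9%


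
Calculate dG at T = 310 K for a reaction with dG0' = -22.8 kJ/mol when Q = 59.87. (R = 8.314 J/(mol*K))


dG = dG0' + RT * ln(Q) / 1000
dG = -22.8 + 8.314 * 310 * ln(59.87) / 1000
dG = -12.2531 kJ/mol

-12.2531 kJ/mol


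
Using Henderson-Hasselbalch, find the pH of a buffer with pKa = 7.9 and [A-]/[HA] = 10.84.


pH = pKa + log10([A-]/[HA])
pH = 7.9 + log10(10.84)
pH = 8.935

8.935


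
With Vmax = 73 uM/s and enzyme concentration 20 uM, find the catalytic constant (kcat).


kcat = Vmax / [E]t
kcat = 73 / 20
kcat = 3.65 s^-1

3.65 s^-1


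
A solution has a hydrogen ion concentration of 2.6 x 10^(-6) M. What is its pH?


pH = -log10([H+])
pH = -log10(2.6 x 10^(-6))
pH = 5.585

5.585


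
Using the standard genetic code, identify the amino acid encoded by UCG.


Standard genetic code lookup.
Codon UCG -> Ser

Ser


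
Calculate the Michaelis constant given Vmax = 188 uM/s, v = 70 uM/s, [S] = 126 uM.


Km = [S] * (Vmax - v) / v
Km = 126 * (188 - 70) / 70
Km = 212.4 uM

212.4 uM


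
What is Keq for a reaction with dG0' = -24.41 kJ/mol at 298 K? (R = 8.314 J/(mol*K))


Keq = exp(-dG0 * 1000 / (R * T))
Keq = exp(-(-24.41) * 1000 / (8.314 * 298))
Keq = 19003.6765

19003.6765


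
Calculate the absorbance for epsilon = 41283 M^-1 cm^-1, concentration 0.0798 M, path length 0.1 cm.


A = epsilon * c * l
A = 41283 * 0.0798 * 0.1
A = 329.4383

329.4383


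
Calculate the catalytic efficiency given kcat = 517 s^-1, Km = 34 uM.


Catalytic efficiency = kcat / Km
= 517 / 34
= 15.2059 uM^-1*s^-1

15.2059 uM^-1*s^-1


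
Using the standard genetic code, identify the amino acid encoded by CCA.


Standard genetic code lookup.
Codon CCA -> Pro

Pro


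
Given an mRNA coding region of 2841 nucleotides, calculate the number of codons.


codons = nucleotides / 3
codons = 2841 / 3 = 947

947


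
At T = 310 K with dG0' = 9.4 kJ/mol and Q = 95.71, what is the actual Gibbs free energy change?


dG = dG0' + RT * ln(Q) / 1000
dG = 9.4 + 8.314 * 310 * ln(95.71) / 1000
dG = 21.1561 kJ/mol

21.1561 kJ/mol


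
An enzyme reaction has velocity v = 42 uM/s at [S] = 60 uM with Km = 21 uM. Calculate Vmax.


Vmax = v * (Km + [S]) / [S]
Vmax = 42 * (21 + 60) / 60
Vmax = 56.7 uM/s

56.7 uM/s


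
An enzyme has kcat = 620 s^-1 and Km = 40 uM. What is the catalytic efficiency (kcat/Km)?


Catalytic efficiency = kcat / Km
= 620 / 40
= 15.5 uM^-1*s^-1

15.5 uM^-1*s^-1


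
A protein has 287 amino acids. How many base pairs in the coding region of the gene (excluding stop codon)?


Each amino acid = 1 codon = 3 bp
bp = 287 * 3 = 861 bp

861 bp


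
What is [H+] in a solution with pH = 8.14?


[H+] = 10^(-pH)
[H+] = 10^(-8.14)
[H+] = 7.244e-09 M

7.244e-09 M


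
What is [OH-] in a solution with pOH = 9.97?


[OH-] = 10^(-pOH)
[OH-] = 10^(-9.97)
[OH-] = 1.072e-10 M

1.072e-10 M


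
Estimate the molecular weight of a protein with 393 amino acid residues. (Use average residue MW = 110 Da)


MW = n_residues * 110 Da
MW = 393 * 110
MW = 43230 Da

43230 Da


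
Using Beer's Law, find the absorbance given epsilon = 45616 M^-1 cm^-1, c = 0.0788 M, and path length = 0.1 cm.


A = epsilon * c * l
A = 45616 * 0.0788 * 0.1
A = 359.4541

359.4541


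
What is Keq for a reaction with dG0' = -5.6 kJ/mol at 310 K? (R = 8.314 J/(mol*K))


Keq = exp(-dG0 * 1000 / (R * T))
Keq = exp(-(-5.6) * 1000 / (8.314 * 310))
Keq = 8.7827

8.7827


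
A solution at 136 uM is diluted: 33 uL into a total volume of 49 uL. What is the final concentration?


C2 = C1 * V1 / V2
C2 = 136 * 33 / 49
C2 = 91.5918 uM

91.5918 uM


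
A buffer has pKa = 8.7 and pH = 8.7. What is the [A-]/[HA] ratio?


[A-]/[HA] = 10^(pH - pKa)
= 10^(8.7 - 8.7)
= 1.0

1.0


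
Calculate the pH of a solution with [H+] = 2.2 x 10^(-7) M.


pH = -log10([H+])
pH = -log10(2.2 x 10^(-7))
pH = 6.6576

6.6576


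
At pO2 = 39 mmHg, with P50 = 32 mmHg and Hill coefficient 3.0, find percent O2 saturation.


Y = pO2^n / (P50^n + pO2^n)
Y = 39^3.0 / (32^3.0 + 39^3.0)
Y = 64.42%

64.42%


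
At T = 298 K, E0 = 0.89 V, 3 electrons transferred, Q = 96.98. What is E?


E = E0 - (RT/nF) * ln(Q)
E = 0.89 - (8.314 * 298 / (3 * 96485)) * ln(96.98)
E = 0.8508 V

0.8508 V


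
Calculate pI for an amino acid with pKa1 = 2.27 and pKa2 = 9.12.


pI = (pKa1 + pKa2) / 2
pI = (2.27 + 9.12) / 2
pI = 5.695

5.695


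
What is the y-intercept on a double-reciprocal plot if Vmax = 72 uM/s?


y-intercept = 1/Vmax
= 1/72
= 0.0139 s/uM

0.0139 s/uM


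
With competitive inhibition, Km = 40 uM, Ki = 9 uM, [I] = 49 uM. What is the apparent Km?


Km_app = Km * (1 + [I]/Ki)
Km_app = 40 * (1 + 49/9)
Km_app = 257.7778 uM

257.7778 uM


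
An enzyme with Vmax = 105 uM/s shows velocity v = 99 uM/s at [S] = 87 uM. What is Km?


Km = [S] * (Vmax - v) / v
Km = 87 * (105 - 99) / 99
Km = 5.2727 uM

5.2727 uM


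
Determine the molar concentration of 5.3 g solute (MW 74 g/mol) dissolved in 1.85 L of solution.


C = (mass / MW) / volume
C = (5.3 / 74) / 1.85
C = 0.0387 M

0.0387 M


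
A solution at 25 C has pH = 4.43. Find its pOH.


pOH = 14 - pH
pOH = 14 - 4.43
pOH = 9.57

9.57


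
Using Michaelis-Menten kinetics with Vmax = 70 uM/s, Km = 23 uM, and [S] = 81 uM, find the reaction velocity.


v = Vmax * [S] / (Km + [S])
v = 70 * 81 / (23 + 81)
v = 54.5192 uM/s

54.5192 uM/s


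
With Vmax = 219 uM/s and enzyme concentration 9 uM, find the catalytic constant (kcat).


kcat = Vmax / [E]t
kcat = 219 / 9
kcat = 24.3333 s^-1

24.3333 s^-1


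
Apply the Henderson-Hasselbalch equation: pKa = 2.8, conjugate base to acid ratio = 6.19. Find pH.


pH = pKa + log10([A-]/[HA])
pH = 2.8 + log10(6.19)
pH = 3.5917

3.5917


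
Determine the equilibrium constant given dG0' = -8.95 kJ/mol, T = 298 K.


Keq = exp(-dG0 * 1000 / (R * T))
Keq = exp(-(-8.95) * 1000 / (8.314 * 298))
Keq = 37.0552

37.0552


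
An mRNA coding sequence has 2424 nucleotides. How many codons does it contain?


codons = nucleotides / 3
codons = 2424 / 3 = 808

808


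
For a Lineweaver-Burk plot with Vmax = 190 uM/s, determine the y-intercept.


y-intercept = 1/Vmax
= 1/190
= 0.0053 s/uM

0.0053 s/uM


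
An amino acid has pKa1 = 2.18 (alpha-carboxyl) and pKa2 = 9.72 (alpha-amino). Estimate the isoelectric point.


pI = (pKa1 + pKa2) / 2
pI = (2.18 + 9.72) / 2
pI = 5.95

5.95


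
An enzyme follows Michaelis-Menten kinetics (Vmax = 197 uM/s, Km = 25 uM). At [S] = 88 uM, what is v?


v = Vmax * [S] / (Km + [S])
v = 197 * 88 / (25 + 88)
v = 153.4159 uM/s

153.4159 uM/s


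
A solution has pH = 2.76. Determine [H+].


[H+] = 10^(-pH)
[H+] = 10^(-2.76)
[H+] = 0.0017 M

0.0017 M


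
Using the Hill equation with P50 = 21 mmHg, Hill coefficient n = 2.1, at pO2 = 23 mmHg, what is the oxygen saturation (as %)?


Y = pO2^n / (P50^n + pO2^n)
Y = 23^2.1 / (21^2.1 + 23^2.1)
Y = 54.76%

54.76%


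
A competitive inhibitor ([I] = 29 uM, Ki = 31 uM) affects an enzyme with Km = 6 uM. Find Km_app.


Km_app = Km * (1 + [I]/Ki)
Km_app = 6 * (1 + 29/31)
Km_app = 11.6129 uM

11.6129 uM


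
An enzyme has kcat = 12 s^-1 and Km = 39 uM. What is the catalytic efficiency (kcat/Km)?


Catalytic efficiency = kcat / Km
= 12 / 39
= 0.3077 uM^-1*s^-1

0.3077 uM^-1*s^-1


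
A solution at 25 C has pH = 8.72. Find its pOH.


pOH = 14 - pH
pOH = 14 - 8.72
pOH = 5.28

5.28


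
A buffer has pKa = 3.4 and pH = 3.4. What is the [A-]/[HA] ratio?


[A-]/[HA] = 10^(pH - pKa)
= 10^(3.4 - 3.4)
= 1.0

1.0


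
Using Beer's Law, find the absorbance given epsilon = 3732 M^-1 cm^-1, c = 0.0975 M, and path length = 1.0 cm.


A = epsilon * c * l
A = 3732 * 0.0975 * 1.0
A = 363.87

363.87


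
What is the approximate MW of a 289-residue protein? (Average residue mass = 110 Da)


MW = n_residues * 110 Da
MW = 289 * 110
MW = 31790 Da

31790 Da


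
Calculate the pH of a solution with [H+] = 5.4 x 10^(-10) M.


pH = -log10([H+])
pH = -log10(5.4 x 10^(-10))
pH = 9.2676

9.2676


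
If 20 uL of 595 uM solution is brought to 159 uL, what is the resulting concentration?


C2 = C1 * V1 / V2
C2 = 595 * 20 / 159
C2 = 74.8428 uM

74.8428 uM


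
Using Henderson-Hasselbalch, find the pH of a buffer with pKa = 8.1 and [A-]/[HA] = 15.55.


pH = pKa + log10([A-]/[HA])
pH = 8.1 + log10(15.55)
pH = 9.2917

9.2917


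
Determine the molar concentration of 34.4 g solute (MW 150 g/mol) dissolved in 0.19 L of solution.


C = (mass / MW) / volume
C = (34.4 / 150) / 0.19
C = 1.207 M

1.207 M


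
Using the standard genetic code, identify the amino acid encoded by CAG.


Standard genetic code lookup.
Codon CAG -> Gln

Gln


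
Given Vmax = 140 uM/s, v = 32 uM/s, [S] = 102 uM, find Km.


Km = [S] * (Vmax - v) / v
Km = 102 * (140 - 32) / 32
Km = 344.25 uM

344.25 uM


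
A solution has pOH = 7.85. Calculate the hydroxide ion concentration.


[OH-] = 10^(-pOH)
[OH-] = 10^(-7.85)
[OH-] = 1.413e-08 M

1.413e-08 M


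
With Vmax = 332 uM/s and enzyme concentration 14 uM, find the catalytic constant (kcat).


kcat = Vmax / [E]t
kcat = 332 / 14
kcat = 23.7143 s^-1

23.7143 s^-1


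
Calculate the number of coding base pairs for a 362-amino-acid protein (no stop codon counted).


Each amino acid = 1 codon = 3 bp
bp = 362 * 3 = 1086 bp

1086 bp


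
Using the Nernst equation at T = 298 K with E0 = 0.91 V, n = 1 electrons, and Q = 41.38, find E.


E = E0 - (RT/nF) * ln(Q)
E = 0.91 - (8.314 * 298 / (1 * 96485)) * ln(41.38)
E = 0.8144 V

0.8144 V


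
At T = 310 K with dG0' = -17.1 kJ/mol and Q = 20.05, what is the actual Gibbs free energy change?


dG = dG0' + RT * ln(Q) / 1000
dG = -17.1 + 8.314 * 310 * ln(20.05) / 1000
dG = -9.3725 kJ/mol

-9.3725 kJ/mol


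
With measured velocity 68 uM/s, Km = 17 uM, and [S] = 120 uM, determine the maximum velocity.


Vmax = v * (Km + [S]) / [S]
Vmax = 68 * (17 + 120) / 120
Vmax = 77.6333 uM/s

77.6333 uM/s


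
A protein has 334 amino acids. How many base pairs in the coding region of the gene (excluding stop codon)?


Each amino acid = 1 codon = 3 bp
bp = 334 * 3 = 1002 bp

1002 bp


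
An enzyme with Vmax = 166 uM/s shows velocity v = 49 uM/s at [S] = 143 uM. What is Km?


Km = [S] * (Vmax - v) / v
Km = 143 * (166 - 49) / 49
Km = 341.449 uM

341.449 uM


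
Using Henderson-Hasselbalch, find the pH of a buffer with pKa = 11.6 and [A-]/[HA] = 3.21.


pH = pKa + log10([A-]/[HA])
pH = 11.6 + log10(3.21)
pH = 12.1065

12.1065


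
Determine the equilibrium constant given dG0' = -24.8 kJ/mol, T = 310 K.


Keq = exp(-dG0 * 1000 / (R * T))
Keq = exp(-(-24.8) * 1000 / (8.314 * 310))
Keq = 15098.094

15098.094


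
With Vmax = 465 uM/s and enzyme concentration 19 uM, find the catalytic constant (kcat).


kcat = Vmax / [E]t
kcat = 465 / 19
kcat = 24.4737 s^-1

24.4737 s^-1


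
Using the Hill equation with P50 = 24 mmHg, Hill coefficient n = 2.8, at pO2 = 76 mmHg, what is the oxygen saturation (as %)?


Y = pO2^n / (P50^n + pO2^n)
Y = 76^2.8 / (24^2.8 + 76^2.8)
Y = 96.19%

96.19%


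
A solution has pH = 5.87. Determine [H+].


[H+] = 10^(-pH)
[H+] = 10^(-5.87)
[H+] = 1.349e-06 M

1.349e-06 M


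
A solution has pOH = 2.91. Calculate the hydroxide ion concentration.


[OH-] = 10^(-pOH)
[OH-] = 10^(-2.91)
[OH-] = 0.0012 M

0.0012 M


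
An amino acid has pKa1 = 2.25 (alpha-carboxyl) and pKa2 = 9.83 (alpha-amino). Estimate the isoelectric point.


pI = (pKa1 + pKa2) / 2
pI = (2.25 + 9.83) / 2
pI = 6.04

6.04


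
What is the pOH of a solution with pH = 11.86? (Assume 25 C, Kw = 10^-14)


pOH = 14 - pH
pOH = 14 - 11.86
pOH = 2.14

2.14


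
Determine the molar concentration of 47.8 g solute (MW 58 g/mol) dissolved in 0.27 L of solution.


C = (mass / MW) / volume
C = (47.8 / 58) / 0.27
C = 3.0524 M

3.0524 M


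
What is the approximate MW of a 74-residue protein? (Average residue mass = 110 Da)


MW = n_residues * 110 Da
MW = 74 * 110
MW = 8140 Da

8140 Da


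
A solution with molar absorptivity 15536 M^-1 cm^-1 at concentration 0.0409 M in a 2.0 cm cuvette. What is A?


A = epsilon * c * l
A = 15536 * 0.0409 * 2.0
A = 1270.8448

1270.8448


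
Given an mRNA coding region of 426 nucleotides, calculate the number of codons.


codons = nucleotides / 3
codons = 426 / 3 = 142

142


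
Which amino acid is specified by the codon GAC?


Standard genetic code lookup.
Codon GAC -> Asp

Asp


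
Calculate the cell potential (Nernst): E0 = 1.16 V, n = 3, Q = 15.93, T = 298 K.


E = E0 - (RT/nF) * ln(Q)
E = 1.16 - (8.314 * 298 / (3 * 96485)) * ln(15.93)
E = 1.1363 V

1.1363 V


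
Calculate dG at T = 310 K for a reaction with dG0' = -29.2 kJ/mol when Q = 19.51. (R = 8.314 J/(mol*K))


dG = dG0' + RT * ln(Q) / 1000
dG = -29.2 + 8.314 * 310 * ln(19.51) / 1000
dG = -21.5429 kJ/mol

-21.5429 kJ/mol


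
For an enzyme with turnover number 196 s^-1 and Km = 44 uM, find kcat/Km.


Catalytic efficiency = kcat / Km
= 196 / 44
= 4.4545 uM^-1*s^-1

4.4545 uM^-1*s^-1


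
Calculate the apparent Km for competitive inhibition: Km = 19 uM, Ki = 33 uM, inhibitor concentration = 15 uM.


Km_app = Km * (1 + [I]/Ki)
Km_app = 19 * (1 + 15/33)
Km_app = 27.6364 uM

27.6364 uM


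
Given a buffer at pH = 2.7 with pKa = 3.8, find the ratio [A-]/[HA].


[A-]/[HA] = 10^(pH - pKa)
= 10^(2.7 - 3.8)
= 0.0794

0.0794


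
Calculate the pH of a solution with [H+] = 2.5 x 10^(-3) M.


pH = -log10([H+])
pH = -log10(2.5 x 10^(-3))
pH = 2.6021

2.6021


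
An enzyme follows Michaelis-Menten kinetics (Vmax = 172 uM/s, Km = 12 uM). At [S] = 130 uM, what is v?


v = Vmax * [S] / (Km + [S])
v = 172 * 130 / (12 + 130)
v = 157.4648 uM/s

157.4648 uM/s
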